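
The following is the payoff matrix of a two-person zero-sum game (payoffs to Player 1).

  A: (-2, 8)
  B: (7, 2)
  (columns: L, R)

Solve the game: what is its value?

Row minima: A → -2, B → 2; maximin = 2.
Column maxima: L → 7, R → 8; minimax = 7.
2 ≠ 7, so there is no saddle point; optimal play is mixed.
Let Player 1 play A with probability p. Expected payoff against L: (-2)p + 7(1−p) = −9p + 7; against R: 8p + 2(1−p) = 6p + 2.
Setting these equal: −9p + 7 = 6p + 2 ⇒ −15p = -5 ⇒ p = 1/3, and the value is (-9)·(1/3) + 7 = 4.
For Player 2: with q = P(L), equating A's and B's payoffs gives −10q + 8 = 5q + 2 ⇒ q = 2/5.

4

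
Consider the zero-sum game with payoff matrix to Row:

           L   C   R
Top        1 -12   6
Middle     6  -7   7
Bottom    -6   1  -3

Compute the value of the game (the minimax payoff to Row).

Row minima: Top → -12, Middle → -7, Bottom → -6; maximin = -6.
Column maxima: L → 6, C → 1, R → 7; minimax = 1.
-6 ≠ 1, so there is no saddle point; optimal play is mixed.
Top is strictly dominated by Middle, so Row never plays it.
R is strictly dominated by L (it gives Row strictly more in every row), so Column never plays it.
On the remaining 2×2 (Middle, Bottom vs L, C):
Let Row play Middle with probability p. Expected payoff against L: 6p + (-6)(1−p) = 12p − 6; against C: (-7)p + 1(1−p) = −8p + 1.
Setting these equal: 12p − 6 = −8p + 1 ⇒ 20p = 7 ⇒ p = 7/20, and the value is (12)·(7/20) − 6 = -9/5.
For Column: with q = P(L), equating Middle's and Bottom's payoffs gives 13q − 7 = −7q + 1 ⇒ q = 2/5.

-9/5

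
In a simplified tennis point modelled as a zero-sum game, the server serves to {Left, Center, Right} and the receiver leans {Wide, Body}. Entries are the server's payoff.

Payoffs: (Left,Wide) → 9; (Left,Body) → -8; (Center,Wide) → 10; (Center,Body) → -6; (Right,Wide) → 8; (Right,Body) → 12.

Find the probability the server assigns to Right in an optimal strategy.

4/5

Row minima: Left → -8, Center → -6, Right → 8; maximin = 8.
Column maxima: Wide → 10, Body → 12; minimax = 10.
8 ≠ 10, so there is no saddle point; optimal play is mixed.
Left is strictly dominated by Center, so the server never plays it.
On the remaining 2×2 (Center, Right vs Wide, Body):
Let the server play Center with probability p. Expected payoff against Wide: 10p + 8(1−p) = 2p + 8; against Body: (-6)p + 12(1−p) = −18p + 12.
Setting these equal: 2p + 8 = −18p + 12 ⇒ 20p = 4 ⇒ p = 1/5, and the value is (2)·(1/5) + 8 = 42/5.
For the receiver: with q = P(Wide), equating Center's and Right's payoffs gives 16q − 6 = −4q + 12 ⇒ q = 9/10.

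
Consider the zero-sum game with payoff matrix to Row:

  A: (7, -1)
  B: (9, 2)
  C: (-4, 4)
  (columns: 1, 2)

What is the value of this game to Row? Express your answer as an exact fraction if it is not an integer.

44/15

Row minima: A → -1, B → 2, C → -4; maximin = 2.
Column maxima: 1 → 9, 2 → 4; minimax = 4.
2 ≠ 4, so there is no saddle point; optimal play is mixed.
A is strictly dominated by B, so Row never plays it.
On the remaining 2×2 (B, C vs 1, 2):
Let Row play B with probability p. Expected payoff against 1: 9p + (-4)(1−p) = 13p − 4; against 2: 2p + 4(1−p) = −2p + 4.
Setting these equal: 13p − 4 = −2p + 4 ⇒ 15p = 8 ⇒ p = 8/15, and the value is (13)·(8/15) − 4 = 44/15.
For Column: with q = P(1), equating B's and C's payoffs gives 7q + 2 = −8q + 4 ⇒ q = 2/15.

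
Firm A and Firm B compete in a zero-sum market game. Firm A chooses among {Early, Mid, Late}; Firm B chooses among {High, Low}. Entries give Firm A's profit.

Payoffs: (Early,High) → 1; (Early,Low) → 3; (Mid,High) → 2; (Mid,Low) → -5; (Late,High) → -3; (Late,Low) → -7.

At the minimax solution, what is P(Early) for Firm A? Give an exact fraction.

Row minima: Early → 1, Mid → -5, Late → -7; maximin = 1.
Column maxima: High → 2, Low → 3; minimax = 2.
1 ≠ 2, so there is no saddle point; optimal play is mixed.
Late is strictly dominated by Early, so Firm A never plays it.
On the remaining 2×2 (Early, Mid vs High, Low):
Let Firm A play Early with probability p. Expected payoff against High: 1p + 2(1−p) = −p + 2; against Low: 3p + (-5)(1−p) = 8p − 5.
Setting these equal: −p + 2 = 8p − 5 ⇒ −9p = -7 ⇒ p = 7/9, and the value is (-1)·(7/9) + 2 = 11/9.
For Firm B: with q = P(High), equating Early's and Mid's payoffs gives −2q + 3 = 7q − 5 ⇒ q = 8/9.

7/9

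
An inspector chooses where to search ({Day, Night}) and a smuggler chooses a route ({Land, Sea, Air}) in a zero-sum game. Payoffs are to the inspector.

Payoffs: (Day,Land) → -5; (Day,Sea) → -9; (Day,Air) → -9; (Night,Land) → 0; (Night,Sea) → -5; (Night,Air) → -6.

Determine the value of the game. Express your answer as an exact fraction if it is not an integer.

-6

Row minima: Day → -9, Night → -6; maximin = -6.
Column maxima: Land → 0, Sea → -5, Air → -6; minimax = -6.
Since maximin = minimax = -6, there is a saddle point and the value is -6.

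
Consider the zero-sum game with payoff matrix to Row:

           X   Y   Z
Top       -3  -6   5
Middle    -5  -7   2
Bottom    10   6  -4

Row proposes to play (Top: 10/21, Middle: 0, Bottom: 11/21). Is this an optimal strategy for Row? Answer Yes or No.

Against X this mix gives (10/21)·(-3) + (11/21)·10 = 80/21.
Against Y this mix gives (10/21)·(-6) + (11/21)·6 = 2/7.
Against Z this mix gives (10/21)·5 + (11/21)·(-4) = 2/7.
All of Column's active replies (Y, Z) yield 2/7, and no column does worse for Row. The mix makes Column indifferent and guarantees 2/7, so it is optimal.

Yes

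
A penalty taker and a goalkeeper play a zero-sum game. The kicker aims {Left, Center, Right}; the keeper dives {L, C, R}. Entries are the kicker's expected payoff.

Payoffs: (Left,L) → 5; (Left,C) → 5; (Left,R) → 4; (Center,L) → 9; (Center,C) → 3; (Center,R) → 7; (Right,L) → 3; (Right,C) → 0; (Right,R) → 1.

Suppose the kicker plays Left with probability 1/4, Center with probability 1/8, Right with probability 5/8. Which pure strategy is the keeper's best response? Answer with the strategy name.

If the keeper plays L, the kicker's expected payoff is (1/4)·5 + (1/8)·9 + (5/8)·3 = 17/4.
If the keeper plays C, the kicker's expected payoff is (1/4)·5 + (1/8)·3 + (5/8)·0 = 13/8.
If the keeper plays R, the kicker's expected payoff is (1/4)·4 + (1/8)·7 + (5/8)·1 = 5/2.
The keeper minimizes the kicker's payoff; the smallest is 13/8, so the best response is C.

C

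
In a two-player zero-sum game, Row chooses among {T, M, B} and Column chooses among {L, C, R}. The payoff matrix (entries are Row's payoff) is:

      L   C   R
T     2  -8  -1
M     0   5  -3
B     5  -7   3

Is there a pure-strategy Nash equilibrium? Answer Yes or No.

Row minima: T → -8, M → -3, B → -7; maximin = -3.
Column maxima: L → 5, C → 5, R → 3; minimax = 3.
-3 ≠ 3, so no pure-strategy equilibrium exists.

No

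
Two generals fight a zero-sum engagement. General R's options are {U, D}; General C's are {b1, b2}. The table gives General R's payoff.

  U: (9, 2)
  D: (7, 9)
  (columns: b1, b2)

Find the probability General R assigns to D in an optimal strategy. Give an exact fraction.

Row minima: U → 2, D → 7; maximin = 7.
Column maxima: b1 → 9, b2 → 9; minimax = 9.
7 ≠ 9, so there is no saddle point; optimal play is mixed.
Let General R play U with probability p. Expected payoff against b1: 9p + 7(1−p) = 2p + 7; against b2: 2p + 9(1−p) = −7p + 9.
Setting these equal: 2p + 7 = −7p + 9 ⇒ 9p = 2 ⇒ p = 2/9, and the value is (2)·(2/9) + 7 = 67/9.
For General C: with q = P(b1), equating U's and D's payoffs gives 7q + 2 = −2q + 9 ⇒ q = 7/9.

7/9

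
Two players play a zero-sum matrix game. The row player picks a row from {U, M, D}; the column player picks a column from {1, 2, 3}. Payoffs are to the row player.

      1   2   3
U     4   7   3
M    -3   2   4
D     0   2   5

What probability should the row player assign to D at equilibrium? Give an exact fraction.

Row minima: U → 3, M → -3, D → 0; maximin = 3.
Column maxima: 1 → 4, 2 → 7, 3 → 5; minimax = 4.
3 ≠ 4, so there is no saddle point; optimal play is mixed.
2 is strictly dominated by 1 (it gives the row player strictly more in every row), so the column player never plays it.
With 2 eliminated, M is strictly dominated by D (D gives the row player strictly more in every remaining column), so the row player never plays it.
On the remaining 2×2 (U, D vs 1, 3):
Let the row player play U with probability p. Expected payoff against 1: 4p + 0(1−p) = 4p; against 3: 3p + 5(1−p) = −2p + 5.
Setting these equal: 4p = −2p + 5 ⇒ 6p = 5 ⇒ p = 5/6, and the value is (4)·(5/6) = 10/3.
For the column player: with q = P(1), equating U's and D's payoffs gives q + 3 = −5q + 5 ⇒ q = 1/3.

1/6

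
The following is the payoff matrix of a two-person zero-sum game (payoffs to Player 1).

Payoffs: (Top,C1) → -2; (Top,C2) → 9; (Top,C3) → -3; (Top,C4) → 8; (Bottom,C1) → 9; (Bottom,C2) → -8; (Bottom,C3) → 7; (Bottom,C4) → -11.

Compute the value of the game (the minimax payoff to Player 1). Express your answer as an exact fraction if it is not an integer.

Row minima: Top → -3, Bottom → -11; maximin = -3.
Column maxima: C1 → 9, C2 → 9, C3 → 7, C4 → 8; minimax = 7.
-3 ≠ 7, so there is no saddle point; optimal play is mixed.
C1 is strictly dominated by C3 (it gives Player 1 strictly more in every row), so Player 2 never plays it.
C2 is strictly dominated by C4 (it gives Player 1 strictly more in every row), so Player 2 never plays it.
On the remaining 2×2 (Top, Bottom vs C3, C4):
Let Player 1 play Top with probability p. Expected payoff against C3: (-3)p + 7(1−p) = −10p + 7; against C4: 8p + (-11)(1−p) = 19p − 11.
Setting these equal: −10p + 7 = 19p − 11 ⇒ −29p = -18 ⇒ p = 18/29, and the value is (-10)·(18/29) + 7 = 23/29.
For Player 2: with q = P(C3), equating Top's and Bottom's payoffs gives −11q + 8 = 18q − 11 ⇒ q = 19/29.

23/29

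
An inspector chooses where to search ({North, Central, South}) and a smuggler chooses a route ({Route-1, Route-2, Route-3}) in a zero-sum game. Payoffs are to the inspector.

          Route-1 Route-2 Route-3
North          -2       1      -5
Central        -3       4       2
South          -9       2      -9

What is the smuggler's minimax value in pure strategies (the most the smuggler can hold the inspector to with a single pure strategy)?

-2

Column maxima: Route-1 → -2, Route-2 → 4, Route-3 → 2.
The smallest of these is -2.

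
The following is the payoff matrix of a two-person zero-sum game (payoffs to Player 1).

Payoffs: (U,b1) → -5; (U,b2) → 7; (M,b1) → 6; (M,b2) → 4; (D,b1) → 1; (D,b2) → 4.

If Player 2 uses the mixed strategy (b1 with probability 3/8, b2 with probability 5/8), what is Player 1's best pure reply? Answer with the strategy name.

Expected payoff of U: (3/8)·(-5) + (5/8)·7 = 5/2.
Expected payoff of M: (3/8)·6 + (5/8)·4 = 19/4.
Expected payoff of D: (3/8)·1 + (5/8)·4 = 23/8.
The largest is 19/4, so Player 1's best response is M.

M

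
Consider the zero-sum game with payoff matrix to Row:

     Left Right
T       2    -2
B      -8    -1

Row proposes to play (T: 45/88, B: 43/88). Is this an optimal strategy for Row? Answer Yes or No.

Against Left this mix gives (45/88)·2 + (43/88)·(-8) = -127/44.
Against Right this mix gives (45/88)·(-2) + (43/88)·(-1) = -133/88.
Column will play Left, holding Row to -127/44. Shifting weight toward the row that does better against Left would raise this floor (the equalizing mix achieves -18/11 against both Left and Right), so the proposed strategy is not optimal.

No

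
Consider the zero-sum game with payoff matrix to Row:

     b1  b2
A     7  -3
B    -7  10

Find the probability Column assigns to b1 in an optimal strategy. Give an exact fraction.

13/27

Row minima: A → -3, B → -7; maximin = -3.
Column maxima: b1 → 7, b2 → 10; minimax = 7.
-3 ≠ 7, so there is no saddle point; optimal play is mixed.
Let Row play A with probability p. Expected payoff against b1: 7p + (-7)(1−p) = 14p − 7; against b2: (-3)p + 10(1−p) = −13p + 10.
Setting these equal: 14p − 7 = −13p + 10 ⇒ 27p = 17 ⇒ p = 17/27, and the value is (14)·(17/27) − 7 = 49/27.
For Column: with q = P(b1), equating A's and B's payoffs gives 10q − 3 = −17q + 10 ⇒ q = 13/27.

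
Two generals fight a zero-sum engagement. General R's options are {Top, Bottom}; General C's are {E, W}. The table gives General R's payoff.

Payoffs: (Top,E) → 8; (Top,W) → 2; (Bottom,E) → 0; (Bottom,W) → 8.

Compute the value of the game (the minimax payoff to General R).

Row minima: Top → 2, Bottom → 0; maximin = 2.
Column maxima: E → 8, W → 8; minimax = 8.
2 ≠ 8, so there is no saddle point; optimal play is mixed.
Let General R play Top with probability p. Expected payoff against E: 8p + 0(1−p) = 8p; against W: 2p + 8(1−p) = −6p + 8.
Setting these equal: 8p = −6p + 8 ⇒ 14p = 8 ⇒ p = 4/7, and the value is (8)·(4/7) = 32/7.
For General C: with q = P(E), equating Top's and Bottom's payoffs gives 6q + 2 = −8q + 8 ⇒ q = 3/7.

32/7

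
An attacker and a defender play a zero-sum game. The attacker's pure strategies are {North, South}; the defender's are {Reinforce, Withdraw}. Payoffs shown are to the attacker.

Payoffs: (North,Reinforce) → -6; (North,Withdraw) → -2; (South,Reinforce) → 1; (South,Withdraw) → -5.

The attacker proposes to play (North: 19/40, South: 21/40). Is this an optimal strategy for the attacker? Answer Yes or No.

No

Against Reinforce this mix gives (19/40)·(-6) + (21/40)·1 = -93/40.
Against Withdraw this mix gives (19/40)·(-2) + (21/40)·(-5) = -143/40.
The defender will play Withdraw, holding the attacker to -143/40. Shifting weight toward the row that does better against Withdraw would raise this floor (the equalizing mix achieves -16/5 against both Withdraw and Reinforce), so the proposed strategy is not optimal.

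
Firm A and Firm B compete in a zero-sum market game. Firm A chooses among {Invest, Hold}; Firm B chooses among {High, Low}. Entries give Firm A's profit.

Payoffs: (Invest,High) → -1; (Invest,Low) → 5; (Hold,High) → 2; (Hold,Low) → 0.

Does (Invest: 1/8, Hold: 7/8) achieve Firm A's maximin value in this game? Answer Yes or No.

No

Against High this mix gives (1/8)·(-1) + (7/8)·2 = 13/8.
Against Low this mix gives (1/8)·5 + (7/8)·0 = 5/8.
Firm B will play Low, holding Firm A to 5/8. Shifting weight toward the row that does better against Low would raise this floor (the equalizing mix achieves 5/4 against both Low and High), so the proposed strategy is not optimal.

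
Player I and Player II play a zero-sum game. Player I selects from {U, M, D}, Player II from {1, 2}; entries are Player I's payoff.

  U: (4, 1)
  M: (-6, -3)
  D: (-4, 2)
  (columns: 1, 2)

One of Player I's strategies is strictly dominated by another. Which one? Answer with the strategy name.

M

U gives a strictly higher payoff than M against every column: 4 > -6, 1 > -3.
So M is strictly dominated and Player I never plays it.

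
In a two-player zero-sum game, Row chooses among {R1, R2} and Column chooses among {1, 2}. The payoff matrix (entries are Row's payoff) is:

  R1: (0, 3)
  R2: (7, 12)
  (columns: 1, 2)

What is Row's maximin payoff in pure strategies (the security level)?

7

Row minima: R1 → 0, R2 → 7.
The best of these is 7.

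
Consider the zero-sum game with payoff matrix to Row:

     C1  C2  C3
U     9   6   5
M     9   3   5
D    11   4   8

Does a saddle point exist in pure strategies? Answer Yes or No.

No

Row minima: U → 5, M → 3, D → 4; maximin = 5.
Column maxima: C1 → 11, C2 → 6, C3 → 8; minimax = 6.
5 ≠ 6, so no pure-strategy equilibrium exists.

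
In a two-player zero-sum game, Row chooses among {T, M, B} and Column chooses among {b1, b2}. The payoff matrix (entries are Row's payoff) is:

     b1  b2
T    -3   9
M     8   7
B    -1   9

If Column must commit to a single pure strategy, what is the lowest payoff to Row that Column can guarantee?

Column maxima: b1 → 8, b2 → 9.
The smallest of these is 8.

8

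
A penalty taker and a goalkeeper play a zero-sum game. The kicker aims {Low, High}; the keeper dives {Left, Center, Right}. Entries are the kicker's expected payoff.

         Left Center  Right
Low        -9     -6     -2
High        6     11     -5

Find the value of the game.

-19/6

Row minima: Low → -9, High → -5; maximin = -5.
Column maxima: Left → 6, Center → 11, Right → -2; minimax = -2.
-5 ≠ -2, so there is no saddle point; optimal play is mixed.
Center is strictly dominated by Left (it gives the kicker strictly more in every row), so the keeper never plays it.
On the remaining 2×2 (Low, High vs Left, Right):
Let the kicker play Low with probability p. Expected payoff against Left: (-9)p + 6(1−p) = −15p + 6; against Right: (-2)p + (-5)(1−p) = 3p − 5.
Setting these equal: −15p + 6 = 3p − 5 ⇒ −18p = -11 ⇒ p = 11/18, and the value is (-15)·(11/18) + 6 = -19/6.
For the keeper: with q = P(Left), equating Low's and High's payoffs gives −7q − 2 = 11q − 5 ⇒ q = 1/6.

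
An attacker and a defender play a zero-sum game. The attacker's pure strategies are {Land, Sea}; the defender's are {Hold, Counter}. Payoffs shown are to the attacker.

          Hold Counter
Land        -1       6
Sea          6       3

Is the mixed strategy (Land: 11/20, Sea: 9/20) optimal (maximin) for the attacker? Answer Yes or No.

Against Hold this mix gives (11/20)·(-1) + (9/20)·6 = 43/20.
Against Counter this mix gives (11/20)·6 + (9/20)·3 = 93/20.
The defender will play Hold, holding the attacker to 43/20. Shifting weight toward the row that does better against Hold would raise this floor (the equalizing mix achieves 39/10 against both Hold and Counter), so the proposed strategy is not optimal.

No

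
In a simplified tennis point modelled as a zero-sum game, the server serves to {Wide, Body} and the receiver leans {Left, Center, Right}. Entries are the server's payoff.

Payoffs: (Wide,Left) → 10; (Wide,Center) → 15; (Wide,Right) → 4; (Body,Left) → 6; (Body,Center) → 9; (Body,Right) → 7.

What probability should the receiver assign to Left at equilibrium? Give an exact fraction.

3/7

Row minima: Wide → 4, Body → 6; maximin = 6.
Column maxima: Left → 10, Center → 15, Right → 7; minimax = 7.
6 ≠ 7, so there is no saddle point; optimal play is mixed.
Center is strictly dominated by Left (it gives the server strictly more in every row), so the receiver never plays it.
On the remaining 2×2 (Wide, Body vs Left, Right):
Let the server play Wide with probability p. Expected payoff against Left: 10p + 6(1−p) = 4p + 6; against Right: 4p + 7(1−p) = −3p + 7.
Setting these equal: 4p + 6 = −3p + 7 ⇒ 7p = 1 ⇒ p = 1/7, and the value is (4)·(1/7) + 6 = 46/7.
For the receiver: with q = P(Left), equating Wide's and Body's payoffs gives 6q + 4 = −q + 7 ⇒ q = 3/7.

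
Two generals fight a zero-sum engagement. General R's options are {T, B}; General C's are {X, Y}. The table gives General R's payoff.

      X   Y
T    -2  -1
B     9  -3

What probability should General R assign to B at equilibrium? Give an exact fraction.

Row minima: T → -2, B → -3; maximin = -2.
Column maxima: X → 9, Y → -1; minimax = -1.
-2 ≠ -1, so there is no saddle point; optimal play is mixed.
Let General R play T with probability p. Expected payoff against X: (-2)p + 9(1−p) = −11p + 9; against Y: (-1)p + (-3)(1−p) = 2p − 3.
Setting these equal: −11p + 9 = 2p − 3 ⇒ −13p = -12 ⇒ p = 12/13, and the value is (-11)·(12/13) + 9 = -15/13.
For General C: with q = P(X), equating T's and B's payoffs gives −q − 1 = 12q − 3 ⇒ q = 2/13.

1/13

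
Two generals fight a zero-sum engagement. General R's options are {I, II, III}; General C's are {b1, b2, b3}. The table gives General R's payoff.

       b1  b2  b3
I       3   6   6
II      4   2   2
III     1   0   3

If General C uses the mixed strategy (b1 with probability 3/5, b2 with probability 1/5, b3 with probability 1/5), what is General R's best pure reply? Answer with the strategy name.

Expected payoff of I: (3/5)·3 + (1/5)·6 + (1/5)·6 = 21/5.
Expected payoff of II: (3/5)·4 + (1/5)·2 + (1/5)·2 = 16/5.
Expected payoff of III: (3/5)·1 + (1/5)·0 + (1/5)·3 = 6/5.
The largest is 21/5, so General R's best response is I.

I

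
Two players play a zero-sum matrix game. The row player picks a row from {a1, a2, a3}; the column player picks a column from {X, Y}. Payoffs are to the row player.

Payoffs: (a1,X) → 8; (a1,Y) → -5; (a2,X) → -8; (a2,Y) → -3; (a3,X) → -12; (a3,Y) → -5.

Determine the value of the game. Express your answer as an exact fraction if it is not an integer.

-32/9

Row minima: a1 → -5, a2 → -8, a3 → -12; maximin = -5.
Column maxima: X → 8, Y → -3; minimax = -3.
-5 ≠ -3, so there is no saddle point; optimal play is mixed.
a3 is strictly dominated by a2, so the row player never plays it.
On the remaining 2×2 (a1, a2 vs X, Y):
Let the row player play a1 with probability p. Expected payoff against X: 8p + (-8)(1−p) = 16p − 8; against Y: (-5)p + (-3)(1−p) = −2p − 3.
Setting these equal: 16p − 8 = −2p − 3 ⇒ 18p = 5 ⇒ p = 5/18, and the value is (16)·(5/18) − 8 = -32/9.
For the column player: with q = P(X), equating a1's and a2's payoffs gives 13q − 5 = −5q − 3 ⇒ q = 1/9.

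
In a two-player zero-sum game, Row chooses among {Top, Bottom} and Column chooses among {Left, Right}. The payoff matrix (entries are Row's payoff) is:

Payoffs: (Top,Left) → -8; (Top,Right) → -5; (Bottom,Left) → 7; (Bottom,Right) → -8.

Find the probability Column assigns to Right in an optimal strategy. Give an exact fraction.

5/6

Row minima: Top → -8, Bottom → -8; maximin = -8.
Column maxima: Left → 7, Right → -5; minimax = -5.
-8 ≠ -5, so there is no saddle point; optimal play is mixed.
Let Row play Top with probability p. Expected payoff against Left: (-8)p + 7(1−p) = −15p + 7; against Right: (-5)p + (-8)(1−p) = 3p − 8.
Setting these equal: −15p + 7 = 3p − 8 ⇒ −18p = -15 ⇒ p = 5/6, and the value is (-15)·(5/6) + 7 = -11/2.
For Column: with q = P(Left), equating Top's and Bottom's payoffs gives −3q − 5 = 15q − 8 ⇒ q = 1/6.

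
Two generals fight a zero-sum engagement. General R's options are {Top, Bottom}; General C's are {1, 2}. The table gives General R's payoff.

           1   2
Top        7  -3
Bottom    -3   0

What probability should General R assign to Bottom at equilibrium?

10/13

Row minima: Top → -3, Bottom → -3; maximin = -3.
Column maxima: 1 → 7, 2 → 0; minimax = 0.
-3 ≠ 0, so there is no saddle point; optimal play is mixed.
Let General R play Top with probability p. Expected payoff against 1: 7p + (-3)(1−p) = 10p − 3; against 2: (-3)p + 0(1−p) = −3p.
Setting these equal: 10p − 3 = −3p ⇒ 13p = 3 ⇒ p = 3/13, and the value is (10)·(3/13) − 3 = -9/13.
For General C: with q = P(1), equating Top's and Bottom's payoffs gives 10q − 3 = −3q ⇒ q = 3/13.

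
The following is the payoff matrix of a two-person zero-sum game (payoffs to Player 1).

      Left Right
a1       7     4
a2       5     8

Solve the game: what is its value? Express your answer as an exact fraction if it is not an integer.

6

Row minima: a1 → 4, a2 → 5; maximin = 5.
Column maxima: Left → 7, Right → 8; minimax = 7.
5 ≠ 7, so there is no saddle point; optimal play is mixed.
Let Player 1 play a1 with probability p. Expected payoff against Left: 7p + 5(1−p) = 2p + 5; against Right: 4p + 8(1−p) = −4p + 8.
Setting these equal: 2p + 5 = −4p + 8 ⇒ 6p = 3 ⇒ p = 1/2, and the value is (2)·(1/2) + 5 = 6.
For Player 2: with q = P(Left), equating a1's and a2's payoffs gives 3q + 4 = −3q + 8 ⇒ q = 2/3.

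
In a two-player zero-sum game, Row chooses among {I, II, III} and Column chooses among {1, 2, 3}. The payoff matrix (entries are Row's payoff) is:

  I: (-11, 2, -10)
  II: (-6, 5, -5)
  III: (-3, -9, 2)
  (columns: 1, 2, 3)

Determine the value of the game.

Row minima: I → -11, II → -6, III → -9; maximin = -6.
Column maxima: 1 → -3, 2 → 5, 3 → 2; minimax = -3.
-6 ≠ -3, so there is no saddle point; optimal play is mixed.
I is strictly dominated by II, so Row never plays it.
3 is strictly dominated by 1 (it gives Row strictly more in every row), so Column never plays it.
On the remaining 2×2 (II, III vs 1, 2):
Let Row play II with probability p. Expected payoff against 1: (-6)p + (-3)(1−p) = −3p − 3; against 2: 5p + (-9)(1−p) = 14p − 9.
Setting these equal: −3p − 3 = 14p − 9 ⇒ −17p = -6 ⇒ p = 6/17, and the value is (-3)·(6/17) − 3 = -69/17.
For Column: with q = P(1), equating II's and III's payoffs gives −11q + 5 = 6q − 9 ⇒ q = 14/17.

-69/17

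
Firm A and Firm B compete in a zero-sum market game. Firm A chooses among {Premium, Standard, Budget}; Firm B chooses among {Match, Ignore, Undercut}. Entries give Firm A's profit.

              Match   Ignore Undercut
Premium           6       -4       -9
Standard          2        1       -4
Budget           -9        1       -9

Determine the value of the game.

Row minima: Premium → -9, Standard → -4, Budget → -9; maximin = -4.
Column maxima: Match → 6, Ignore → 1, Undercut → -4; minimax = -4.
Since maximin = minimax = -4, there is a saddle point and the value is -4.

-4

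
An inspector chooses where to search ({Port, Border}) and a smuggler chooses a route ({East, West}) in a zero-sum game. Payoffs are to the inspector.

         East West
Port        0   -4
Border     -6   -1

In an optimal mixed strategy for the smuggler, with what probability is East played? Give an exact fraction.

Row minima: Port → -4, Border → -6; maximin = -4.
Column maxima: East → 0, West → -1; minimax = -1.
-4 ≠ -1, so there is no saddle point; optimal play is mixed.
Let the inspector play Port with probability p. Expected payoff against East: 0p + (-6)(1−p) = 6p − 6; against West: (-4)p + (-1)(1−p) = −3p − 1.
Setting these equal: 6p − 6 = −3p − 1 ⇒ 9p = 5 ⇒ p = 5/9, and the value is (6)·(5/9) − 6 = -8/3.
For the smuggler: with q = P(East), equating Port's and Border's payoffs gives 4q − 4 = −5q − 1 ⇒ q = 1/3.

1/3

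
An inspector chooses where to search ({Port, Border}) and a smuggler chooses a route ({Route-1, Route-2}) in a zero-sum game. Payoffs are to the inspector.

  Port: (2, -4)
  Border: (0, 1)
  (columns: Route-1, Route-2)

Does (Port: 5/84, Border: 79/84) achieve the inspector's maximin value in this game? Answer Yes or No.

No

Against Route-1 this mix gives (5/84)·2 + (79/84)·0 = 5/42.
Against Route-2 this mix gives (5/84)·(-4) + (79/84)·1 = 59/84.
The smuggler will play Route-1, holding the inspector to 5/42. Shifting weight toward the row that does better against Route-1 would raise this floor (the equalizing mix achieves 2/7 against both Route-1 and Route-2), so the proposed strategy is not optimal.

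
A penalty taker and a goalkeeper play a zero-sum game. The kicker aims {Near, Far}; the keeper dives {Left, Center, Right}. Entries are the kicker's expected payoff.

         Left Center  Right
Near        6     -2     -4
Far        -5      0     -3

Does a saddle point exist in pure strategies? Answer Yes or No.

No

Row minima: Near → -4, Far → -5; maximin = -4.
Column maxima: Left → 6, Center → 0, Right → -3; minimax = -3.
-4 ≠ -3, so no pure-strategy equilibrium exists.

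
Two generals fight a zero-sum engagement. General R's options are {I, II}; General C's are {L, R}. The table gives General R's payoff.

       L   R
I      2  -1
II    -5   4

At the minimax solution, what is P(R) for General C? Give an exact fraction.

Row minima: I → -1, II → -5; maximin = -1.
Column maxima: L → 2, R → 4; minimax = 2.
-1 ≠ 2, so there is no saddle point; optimal play is mixed.
Let General R play I with probability p. Expected payoff against L: 2p + (-5)(1−p) = 7p − 5; against R: (-1)p + 4(1−p) = −5p + 4.
Setting these equal: 7p − 5 = −5p + 4 ⇒ 12p = 9 ⇒ p = 3/4, and the value is (7)·(3/4) − 5 = 1/4.
For General C: with q = P(L), equating I's and II's payoffs gives 3q − 1 = −9q + 4 ⇒ q = 5/12.

7/12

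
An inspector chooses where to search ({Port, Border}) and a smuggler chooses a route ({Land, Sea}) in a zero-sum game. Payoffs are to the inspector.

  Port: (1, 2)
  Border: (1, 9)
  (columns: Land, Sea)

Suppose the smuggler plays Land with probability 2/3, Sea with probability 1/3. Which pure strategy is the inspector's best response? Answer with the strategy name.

Expected payoff of Port: (2/3)·1 + (1/3)·2 = 4/3.
Expected payoff of Border: (2/3)·1 + (1/3)·9 = 11/3.
The largest is 11/3, so the inspector's best response is Border.

Border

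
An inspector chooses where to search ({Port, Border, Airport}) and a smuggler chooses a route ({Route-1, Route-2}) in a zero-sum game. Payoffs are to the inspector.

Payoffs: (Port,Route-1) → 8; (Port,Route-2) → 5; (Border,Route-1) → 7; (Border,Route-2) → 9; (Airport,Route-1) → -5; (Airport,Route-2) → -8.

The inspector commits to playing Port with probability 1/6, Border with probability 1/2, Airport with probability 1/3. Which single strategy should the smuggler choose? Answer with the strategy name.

Route-2

If the smuggler plays Route-1, the inspector's expected payoff is (1/6)·8 + (1/2)·7 + (1/3)·(-5) = 19/6.
If the smuggler plays Route-2, the inspector's expected payoff is (1/6)·5 + (1/2)·9 + (1/3)·(-8) = 8/3.
The smuggler minimizes the inspector's payoff; the smallest is 8/3, so the best response is Route-2.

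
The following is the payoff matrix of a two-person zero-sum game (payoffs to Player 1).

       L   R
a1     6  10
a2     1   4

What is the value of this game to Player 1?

Row minima: a1 → 6, a2 → 1; maximin = 6.
Column maxima: L → 6, R → 10; minimax = 6.
Since maximin = minimax = 6, there is a saddle point and the value is 6.

6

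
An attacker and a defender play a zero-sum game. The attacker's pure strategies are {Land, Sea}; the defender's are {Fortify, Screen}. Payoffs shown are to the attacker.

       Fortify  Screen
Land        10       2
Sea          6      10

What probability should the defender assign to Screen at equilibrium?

1/3

Row minima: Land → 2, Sea → 6; maximin = 6.
Column maxima: Fortify → 10, Screen → 10; minimax = 10.
6 ≠ 10, so there is no saddle point; optimal play is mixed.
Let the attacker play Land with probability p. Expected payoff against Fortify: 10p + 6(1−p) = 4p + 6; against Screen: 2p + 10(1−p) = −8p + 10.
Setting these equal: 4p + 6 = −8p + 10 ⇒ 12p = 4 ⇒ p = 1/3, and the value is (4)·(1/3) + 6 = 22/3.
For the defender: with q = P(Fortify), equating Land's and Sea's payoffs gives 8q + 2 = −4q + 10 ⇒ q = 2/3.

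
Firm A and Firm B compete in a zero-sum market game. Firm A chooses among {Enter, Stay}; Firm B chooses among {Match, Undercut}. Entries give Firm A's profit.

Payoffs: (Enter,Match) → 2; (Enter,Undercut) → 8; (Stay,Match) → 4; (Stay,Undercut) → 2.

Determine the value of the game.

7/2

Row minima: Enter → 2, Stay → 2; maximin = 2.
Column maxima: Match → 4, Undercut → 8; minimax = 4.
2 ≠ 4, so there is no saddle point; optimal play is mixed.
Let Firm A play Enter with probability p. Expected payoff against Match: 2p + 4(1−p) = −2p + 4; against Undercut: 8p + 2(1−p) = 6p + 2.
Setting these equal: −2p + 4 = 6p + 2 ⇒ −8p = -2 ⇒ p = 1/4, and the value is (-2)·(1/4) + 4 = 7/2.
For Firm B: with q = P(Match), equating Enter's and Stay's payoffs gives −6q + 8 = 2q + 2 ⇒ q = 3/4.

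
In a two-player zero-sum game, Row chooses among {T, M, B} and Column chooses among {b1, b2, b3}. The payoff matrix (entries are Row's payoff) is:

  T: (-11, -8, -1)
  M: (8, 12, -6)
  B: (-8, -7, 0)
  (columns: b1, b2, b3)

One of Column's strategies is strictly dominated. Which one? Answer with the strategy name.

b1 holds Row's payoff strictly below b2 in every row: -11 < -8, 8 < 12, -8 < -7.
So b2 is strictly dominated for Column.

b2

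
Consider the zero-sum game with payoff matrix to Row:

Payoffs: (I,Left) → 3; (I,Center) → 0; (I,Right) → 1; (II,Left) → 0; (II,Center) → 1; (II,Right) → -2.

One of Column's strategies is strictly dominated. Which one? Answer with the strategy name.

Right holds Row's payoff strictly below Left in every row: 1 < 3, -2 < 0.
So Left is strictly dominated for Column.

Left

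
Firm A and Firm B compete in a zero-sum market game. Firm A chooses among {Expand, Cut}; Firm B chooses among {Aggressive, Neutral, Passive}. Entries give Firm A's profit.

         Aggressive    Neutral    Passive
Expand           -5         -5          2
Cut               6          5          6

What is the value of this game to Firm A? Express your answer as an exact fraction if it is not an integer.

Row minima: Expand → -5, Cut → 5; maximin = 5.
Column maxima: Aggressive → 6, Neutral → 5, Passive → 6; minimax = 5.
Since maximin = minimax = 5, there is a saddle point and the value is 5.

5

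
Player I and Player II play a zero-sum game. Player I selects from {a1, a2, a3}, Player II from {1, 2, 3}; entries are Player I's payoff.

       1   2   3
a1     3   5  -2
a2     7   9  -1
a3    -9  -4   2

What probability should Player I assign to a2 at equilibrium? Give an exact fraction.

Row minima: a1 → -2, a2 → -1, a3 → -9; maximin = -1.
Column maxima: 1 → 7, 2 → 9, 3 → 2; minimax = 2.
-1 ≠ 2, so there is no saddle point; optimal play is mixed.
a1 is strictly dominated by a2, so Player I never plays it.
2 is strictly dominated by 1 (it gives Player I strictly more in every row), so Player II never plays it.
On the remaining 2×2 (a2, a3 vs 1, 3):
Let Player I play a2 with probability p. Expected payoff against 1: 7p + (-9)(1−p) = 16p − 9; against 3: (-1)p + 2(1−p) = −3p + 2.
Setting these equal: 16p − 9 = −3p + 2 ⇒ 19p = 11 ⇒ p = 11/19, and the value is (16)·(11/19) − 9 = 5/19.
For Player II: with q = P(1), equating a2's and a3's payoffs gives 8q − 1 = −11q + 2 ⇒ q = 3/19.

11/19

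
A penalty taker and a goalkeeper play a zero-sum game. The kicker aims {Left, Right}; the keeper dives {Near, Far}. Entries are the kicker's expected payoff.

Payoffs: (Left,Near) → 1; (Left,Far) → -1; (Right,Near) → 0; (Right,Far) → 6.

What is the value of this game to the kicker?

3/4

Row minima: Left → -1, Right → 0; maximin = 0.
Column maxima: Near → 1, Far → 6; minimax = 1.
0 ≠ 1, so there is no saddle point; optimal play is mixed.
Let the kicker play Left with probability p. Expected payoff against Near: 1p + 0(1−p) = p; against Far: (-1)p + 6(1−p) = −7p + 6.
Setting these equal: p = −7p + 6 ⇒ 8p = 6 ⇒ p = 3/4, and the value is (1)·(3/4) = 3/4.
For the keeper: with q = P(Near), equating Left's and Right's payoffs gives 2q − 1 = −6q + 6 ⇒ q = 7/8.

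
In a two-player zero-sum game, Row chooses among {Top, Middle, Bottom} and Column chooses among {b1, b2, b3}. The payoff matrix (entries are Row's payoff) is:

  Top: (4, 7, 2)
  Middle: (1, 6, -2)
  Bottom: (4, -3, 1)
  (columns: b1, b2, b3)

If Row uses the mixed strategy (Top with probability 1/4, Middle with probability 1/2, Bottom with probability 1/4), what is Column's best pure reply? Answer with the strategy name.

b3

If Column plays b1, Row's expected payoff is (1/4)·4 + (1/2)·1 + (1/4)·4 = 5/2.
If Column plays b2, Row's expected payoff is (1/4)·7 + (1/2)·6 + (1/4)·(-3) = 4.
If Column plays b3, Row's expected payoff is (1/4)·2 + (1/2)·(-2) + (1/4)·1 = -1/4.
Column minimizes Row's payoff; the smallest is -1/4, so the best response is b3.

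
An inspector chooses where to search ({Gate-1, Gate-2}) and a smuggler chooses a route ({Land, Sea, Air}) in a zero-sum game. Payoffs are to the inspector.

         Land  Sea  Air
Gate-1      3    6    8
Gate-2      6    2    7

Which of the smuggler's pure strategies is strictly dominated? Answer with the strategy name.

Air

Land holds the inspector's payoff strictly below Air in every row: 3 < 8, 6 < 7.
So Air is strictly dominated for the smuggler.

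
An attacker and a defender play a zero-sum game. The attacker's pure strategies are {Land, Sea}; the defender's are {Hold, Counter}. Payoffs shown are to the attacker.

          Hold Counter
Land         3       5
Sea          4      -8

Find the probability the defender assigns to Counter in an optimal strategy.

Row minima: Land → 3, Sea → -8; maximin = 3.
Column maxima: Hold → 4, Counter → 5; minimax = 4.
3 ≠ 4, so there is no saddle point; optimal play is mixed.
Let the attacker play Land with probability p. Expected payoff against Hold: 3p + 4(1−p) = −p + 4; against Counter: 5p + (-8)(1−p) = 13p − 8.
Setting these equal: −p + 4 = 13p − 8 ⇒ −14p = -12 ⇒ p = 6/7, and the value is (-1)·(6/7) + 4 = 22/7.
For the defender: with q = P(Hold), equating Land's and Sea's payoffs gives −2q + 5 = 12q − 8 ⇒ q = 13/14.

1/14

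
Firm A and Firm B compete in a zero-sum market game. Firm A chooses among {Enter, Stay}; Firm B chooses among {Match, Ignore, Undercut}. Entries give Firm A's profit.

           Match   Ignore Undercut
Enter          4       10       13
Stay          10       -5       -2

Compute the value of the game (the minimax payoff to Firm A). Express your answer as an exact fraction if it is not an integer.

40/7

Row minima: Enter → 4, Stay → -5; maximin = 4.
Column maxima: Match → 10, Ignore → 10, Undercut → 13; minimax = 10.
4 ≠ 10, so there is no saddle point; optimal play is mixed.
Undercut is strictly dominated by Ignore (it gives Firm A strictly more in every row), so Firm B never plays it.
On the remaining 2×2 (Enter, Stay vs Match, Ignore):
Let Firm A play Enter with probability p. Expected payoff against Match: 4p + 10(1−p) = −6p + 10; against Ignore: 10p + (-5)(1−p) = 15p − 5.
Setting these equal: −6p + 10 = 15p − 5 ⇒ −21p = -15 ⇒ p = 5/7, and the value is (-6)·(5/7) + 10 = 40/7.
For Firm B: with q = P(Match), equating Enter's and Stay's payoffs gives −6q + 10 = 15q − 5 ⇒ q = 5/7.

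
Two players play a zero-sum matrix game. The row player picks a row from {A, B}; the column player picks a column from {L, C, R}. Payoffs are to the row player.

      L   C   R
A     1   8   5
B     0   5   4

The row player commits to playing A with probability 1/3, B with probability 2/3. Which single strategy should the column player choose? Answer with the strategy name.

If the column player plays L, the row player's expected payoff is (1/3)·1 + (2/3)·0 = 1/3.
If the column player plays C, the row player's expected payoff is (1/3)·8 + (2/3)·5 = 6.
If the column player plays R, the row player's expected payoff is (1/3)·5 + (2/3)·4 = 13/3.
The column player minimizes the row player's payoff; the smallest is 1/3, so the best response is L.

L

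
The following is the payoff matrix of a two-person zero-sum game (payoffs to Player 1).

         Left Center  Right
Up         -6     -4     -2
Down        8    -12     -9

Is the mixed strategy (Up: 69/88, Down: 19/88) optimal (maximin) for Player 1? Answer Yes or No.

Against Left this mix gives (69/88)·(-6) + (19/88)·8 = -131/44.
Against Center this mix gives (69/88)·(-4) + (19/88)·(-12) = -63/11.
Against Right this mix gives (69/88)·(-2) + (19/88)·(-9) = -309/88.
Player 2 will play Center, holding Player 1 to -63/11. Shifting weight toward the row that does better against Center would raise this floor (the equalizing mix achieves -52/11 against both Center and Left), so the proposed strategy is not optimal.

No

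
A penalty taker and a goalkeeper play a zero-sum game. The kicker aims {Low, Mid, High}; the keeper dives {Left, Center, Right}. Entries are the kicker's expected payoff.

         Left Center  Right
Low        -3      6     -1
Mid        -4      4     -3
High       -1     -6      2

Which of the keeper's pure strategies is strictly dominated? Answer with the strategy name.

Left holds the kicker's payoff strictly below Right in every row: -3 < -1, -4 < -3, -1 < 2.
So Right is strictly dominated for the keeper.

Right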